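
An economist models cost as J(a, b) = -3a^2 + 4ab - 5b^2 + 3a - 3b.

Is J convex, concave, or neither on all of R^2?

concave

J is quadratic, so its Hessian is the constant matrix H = [[-6, 4], [4, -10]].
det(H) = 44, tr(H) = -16.
det(H) > 0 and tr(H) < 0, so H is negative definite everywhere: concave.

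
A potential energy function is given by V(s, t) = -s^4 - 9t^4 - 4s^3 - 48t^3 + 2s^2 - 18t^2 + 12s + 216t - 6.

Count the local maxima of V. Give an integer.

V separates as a function of s plus a function of t, so ∇V=0 decouples.
∂V/∂s = -4(s - 1)(s + 1)(s + 3) = 0 at s ∈ {-3, -1, 1}; ∂V/∂t = -36(t - 1)(t + 2)(t + 3) = 0 at t ∈ {-3, -2, 1}.
The Hessian is diagonal: diag(V_ss, V_tt). Second derivatives: V_ss(-3)=-32, V_ss(-1)=16, V_ss(1)=-32; V_tt(-3)=-144, V_tt(-2)=108, V_tt(1)=-432.
Local maxima occur where both diagonal entries negative: (-3, -3), (-3, 1), (1, -3), (1, 1). Count: 4.

4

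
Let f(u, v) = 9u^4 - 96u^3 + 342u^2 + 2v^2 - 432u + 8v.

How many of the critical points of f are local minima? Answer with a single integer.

2

f separates as a function of u plus a function of v, so ∇f=0 decouples.
∂f/∂u = 36(u - 4)(u - 3)(u - 1) = 0 at u ∈ {1, 3, 4}; ∂f/∂v = 4(v + 2) = 0 at v ∈ {-2}.
The Hessian is diagonal: diag(f_uu, f_vv). Second derivatives: f_uu(1)=216, f_uu(3)=-72, f_uu(4)=108; f_vv(-2)=4.
Local minima occur where both diagonal entries positive: (1, -2), (4, -2). Count: 2.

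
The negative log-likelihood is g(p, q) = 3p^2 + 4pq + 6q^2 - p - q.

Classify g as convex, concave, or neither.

convex

g is quadratic, so its Hessian is the constant matrix H = [[6, 4], [4, 12]].
det(H) = 56, tr(H) = 18.
det(H) > 0 and tr(H) > 0, so H is positive definite everywhere: convex.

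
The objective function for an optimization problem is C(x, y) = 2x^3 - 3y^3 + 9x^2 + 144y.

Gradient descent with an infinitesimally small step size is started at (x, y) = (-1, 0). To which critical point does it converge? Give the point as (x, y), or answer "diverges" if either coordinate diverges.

C is separable, so gradient descent decouples: x follows -∂C/∂x, y follows -∂C/∂y.
∂C/∂x = 6x(x + 3); at x=-1 this is -12, so x increases.
∂C/∂y = -9(y - 4)(y + 4); at y=0 this is 144, so y decreases.
x converges to its nearest critical value 0 (a local min of the x-part); y converges to -4. The iterate converges to (0, -4).

(0, -4)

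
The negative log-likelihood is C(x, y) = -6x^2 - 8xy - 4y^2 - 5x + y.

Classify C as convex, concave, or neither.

concave

C is quadratic, so its Hessian is the constant matrix H = [[-12, -8], [-8, -8]].
det(H) = 32, tr(H) = -20.
det(H) > 0 and tr(H) < 0, so H is negative definite everywhere: concave.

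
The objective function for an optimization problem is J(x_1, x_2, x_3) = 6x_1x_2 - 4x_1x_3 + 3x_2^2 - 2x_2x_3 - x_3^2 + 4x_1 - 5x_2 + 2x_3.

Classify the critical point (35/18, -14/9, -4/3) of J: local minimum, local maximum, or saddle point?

saddle point

The Hessian is constant: H = [[0, 6, -4], [6, 6, -2], [-4, -2, -2]].
Leading principal minors: Δ₁ = 0, Δ₂ = -36, Δ₃ = 72.
The minors fit neither the all-positive nor the alternating-sign pattern, so H is indefinite: a saddle point.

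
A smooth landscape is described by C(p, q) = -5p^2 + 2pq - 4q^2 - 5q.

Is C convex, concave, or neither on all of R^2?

C is quadratic, so its Hessian is the constant matrix H = [[-10, 2], [2, -8]].
det(H) = 76, tr(H) = -18.
det(H) > 0 and tr(H) < 0, so H is negative definite everywhere: concave.

concave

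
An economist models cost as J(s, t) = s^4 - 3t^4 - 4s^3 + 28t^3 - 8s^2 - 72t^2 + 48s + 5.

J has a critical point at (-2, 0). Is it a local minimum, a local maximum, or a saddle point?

saddle point

The mixed partial ∂²J/∂s∂t is 0, so the Hessian at any point is diag(J_ss, J_tt) = diag(4(3s^2 - 6s - 4), 12(-3t^2 + 14t - 12)).
At (-2, 0): H = diag(80, -144).
The eigenvalues have opposite signs, so H is indefinite: a saddle point.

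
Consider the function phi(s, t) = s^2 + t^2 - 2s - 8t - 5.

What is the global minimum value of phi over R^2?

phi(s,t) separates as P(s) + Q(t) − 5, so its minimum is min P + min Q − 5.
P'(s) = 2s - 2 vanishes at s ∈ {1}; Q'(t) = 2(t - 4) vanishes at t ∈ {4}.
Local minima of P (where P''>0): P(1)=-1. Local minima of Q: Q(4)=-16.
So the global minimum of phi is P(1) + Q(4) − 5 = -1 − 16 − 5 = -22, attained at (1, 4).

-22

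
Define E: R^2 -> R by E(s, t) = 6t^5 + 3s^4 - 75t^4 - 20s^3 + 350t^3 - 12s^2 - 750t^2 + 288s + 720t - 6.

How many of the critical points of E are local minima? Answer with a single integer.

E separates as a function of s plus a function of t, so ∇E=0 decouples.
∂E/∂s = 12(s - 4)(s - 3)(s + 2) = 0 at s ∈ {-2, 3, 4}; ∂E/∂t = 30(t - 4)(t - 3)(t - 2)(t - 1) = 0 at t ∈ {1, 2, 3, 4}.
The Hessian is diagonal: diag(E_ss, E_tt). Second derivatives: E_ss(-2)=360, E_ss(3)=-60, E_ss(4)=72; E_tt(1)=-180, E_tt(2)=60, E_tt(3)=-60, E_tt(4)=180.
Local minima occur where both diagonal entries positive: (-2, 2), (-2, 4), (4, 2), (4, 4). Count: 4.

4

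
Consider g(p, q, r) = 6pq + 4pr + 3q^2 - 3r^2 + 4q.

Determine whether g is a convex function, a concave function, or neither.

neither

g is quadratic, so its Hessian is the constant matrix H = [[0, 6, 4], [6, 6, 0], [4, 0, -6]].
Leading principal minors: 0, -36, 120.
Neither pattern holds ⇒ H is indefinite ⇒ neither convex nor concave.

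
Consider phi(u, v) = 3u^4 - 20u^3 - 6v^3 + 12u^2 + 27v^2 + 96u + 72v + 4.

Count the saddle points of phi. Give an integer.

phi separates as a function of u plus a function of v, so ∇phi=0 decouples.
∂phi/∂u = 12(u - 4)(u - 2)(u + 1) = 0 at u ∈ {-1, 2, 4}; ∂phi/∂v = -18(v - 4)(v + 1) = 0 at v ∈ {-1, 4}.
The Hessian is diagonal: diag(phi_uu, phi_vv). Second derivatives: phi_uu(-1)=180, phi_uu(2)=-72, phi_uu(4)=120; phi_vv(-1)=90, phi_vv(4)=-90.
Saddle points occur where the two diagonal entries have opposite signs: (-1, 4), (2, -1), (4, 4). Count: 3.

3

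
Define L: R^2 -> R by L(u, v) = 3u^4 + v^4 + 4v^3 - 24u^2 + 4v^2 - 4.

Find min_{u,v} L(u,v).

-52

L(u,v) separates as P(u) + Q(v) − 4, so its minimum is min P + min Q − 4.
P'(u) = 12u(u - 2)(u + 2) vanishes at u ∈ {-2, 0, 2}; Q'(v) = 4v(v + 1)(v + 2) vanishes at v ∈ {-2, -1, 0}.
Local minima of P (where P''>0): P(-2)=-48, P(2)=-48. Local minima of Q: Q(-2)=0, Q(0)=0.
So the global minimum of L is P(-2) + Q(-2) − 4 = -48 + 0 − 4 = -52, attained at (-2, -2).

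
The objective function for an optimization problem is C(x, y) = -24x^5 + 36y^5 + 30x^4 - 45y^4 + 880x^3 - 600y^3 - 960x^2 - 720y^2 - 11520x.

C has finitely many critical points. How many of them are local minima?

C separates as a function of x plus a function of y, so ∇C=0 decouples.
∂C/∂x = -120(x - 4)(x - 3)(x + 2)(x + 4) = 0 at x ∈ {-4, -2, 3, 4}; ∂C/∂y = 180y(y - 4)(y + 1)(y + 2) = 0 at y ∈ {-2, -1, 0, 4}.
The Hessian is diagonal: diag(C_xx, C_yy). Second derivatives: C_xx(-4)=13440, C_xx(-2)=-7200, C_xx(3)=4200, C_xx(4)=-5760; C_yy(-2)=-2160, C_yy(-1)=900, C_yy(0)=-1440, C_yy(4)=21600.
Local minima occur where both diagonal entries positive: (-4, -1), (-4, 4), (3, -1), (3, 4). Count: 4.

4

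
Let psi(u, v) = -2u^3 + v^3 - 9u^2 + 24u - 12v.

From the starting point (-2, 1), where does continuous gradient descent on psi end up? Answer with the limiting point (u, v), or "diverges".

(-4, 2)

psi is separable, so gradient descent decouples: u follows -∂psi/∂u, v follows -∂psi/∂v.
∂psi/∂u = -6(u - 1)(u + 4); at u=-2 this is 36, so u decreases.
∂psi/∂v = 3(v - 2)(v + 2); at v=1 this is -9, so v increases.
u converges to its nearest critical value -4 (a local min of the u-part); v converges to 2. The iterate converges to (-4, 2).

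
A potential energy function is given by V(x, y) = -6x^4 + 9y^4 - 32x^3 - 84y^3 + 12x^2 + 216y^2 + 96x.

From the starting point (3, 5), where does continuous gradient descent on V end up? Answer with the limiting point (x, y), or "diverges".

V is separable, so gradient descent decouples: x follows -∂V/∂x, y follows -∂V/∂y.
∂V/∂x = -24(x - 1)(x + 1)(x + 4); at x=3 this is -1344, so x increases.
∂V/∂y = 36y(y - 4)(y - 3); at y=5 this is 360, so y decreases.
The x-coordinate has no critical point in that direction and runs off to infinity.

diverges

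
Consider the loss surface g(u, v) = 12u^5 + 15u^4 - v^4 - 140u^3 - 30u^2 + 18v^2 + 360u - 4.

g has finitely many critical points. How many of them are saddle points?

g separates as a function of u plus a function of v, so ∇g=0 decouples.
∂g/∂u = 60(u - 2)(u - 1)(u + 1)(u + 3) = 0 at u ∈ {-3, -1, 1, 2}; ∂g/∂v = -4v(v - 3)(v + 3) = 0 at v ∈ {-3, 0, 3}.
The Hessian is diagonal: diag(g_uu, g_vv). Second derivatives: g_uu(-3)=-2400, g_uu(-1)=720, g_uu(1)=-480, g_uu(2)=900; g_vv(-3)=-72, g_vv(0)=36, g_vv(3)=-72.
Saddle points occur where the two diagonal entries have opposite signs: (-3, 0), (-1, -3), (-1, 3), (1, 0), (2, -3), (2, 3). Count: 6.

6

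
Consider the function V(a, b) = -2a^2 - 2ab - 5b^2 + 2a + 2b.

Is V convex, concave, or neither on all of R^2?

V is quadratic, so its Hessian is the constant matrix H = [[-4, -2], [-2, -10]].
det(H) = 36, tr(H) = -14.
det(H) > 0 and tr(H) < 0, so H is negative definite everywhere: concave.

concave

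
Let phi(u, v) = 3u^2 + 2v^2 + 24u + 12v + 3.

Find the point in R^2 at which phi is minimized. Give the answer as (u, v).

(-4, -3)

phi(u,v) separates as P(u) + Q(v) + 3, so its minimum is min P + min Q + 3.
P'(u) = 6u + 24 vanishes at u ∈ {-4}; Q'(v) = 4v + 12 vanishes at v ∈ {-3}.
Local minima of P (where P''>0): P(-4)=-48. Local minima of Q: Q(-3)=-18.
So the global minimum of phi is P(-4) + Q(-3) + 3 = -48 − 18 + 3 = -63, attained at (-4, -3).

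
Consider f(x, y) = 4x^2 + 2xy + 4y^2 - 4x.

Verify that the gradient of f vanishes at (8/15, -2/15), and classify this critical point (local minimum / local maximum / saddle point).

∇f = (8x + 2y - 4, 2x + 8y); substituting (8/15, -2/15) gives ∇f = (0, 0), so (8/15, -2/15) is indeed a critical point.
The Hessian of f is constant: H = [[8, 2], [2, 8]].
det(H) = 8·8 − 2² = 60.
det(H) > 0 and tr(H) = 16 > 0, so H is positive definite and the point is a local minimum.

local minimum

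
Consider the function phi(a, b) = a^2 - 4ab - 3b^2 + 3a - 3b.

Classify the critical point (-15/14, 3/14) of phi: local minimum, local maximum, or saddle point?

The Hessian of phi is constant: H = [[2, -4], [-4, -6]].
det(H) = 2·(-6) − (-4)² = -28.
Since det(H) < 0, H is indefinite and the critical point is a saddle point.

saddle point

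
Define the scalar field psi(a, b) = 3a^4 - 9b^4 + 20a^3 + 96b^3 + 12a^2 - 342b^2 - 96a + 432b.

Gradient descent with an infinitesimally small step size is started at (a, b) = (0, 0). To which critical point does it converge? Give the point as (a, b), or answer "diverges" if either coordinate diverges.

diverges

psi is separable, so gradient descent decouples: a follows -∂psi/∂a, b follows -∂psi/∂b.
∂psi/∂a = 12(a - 1)(a + 2)(a + 4); at a=0 this is -96, so a increases.
∂psi/∂b = -36(b - 4)(b - 3)(b - 1); at b=0 this is 432, so b decreases.
The b-coordinate has no critical point in that direction and runs off to infinity.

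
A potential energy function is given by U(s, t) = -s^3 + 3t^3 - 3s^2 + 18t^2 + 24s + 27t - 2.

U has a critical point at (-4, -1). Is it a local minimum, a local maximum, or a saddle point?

local minimum

The mixed partial ∂²U/∂s∂t is 0, so the Hessian at any point is diag(U_ss, U_tt) = diag(-6(s + 1), 18(t + 2)).
At (-4, -1): H = diag(18, 18).
Both eigenvalues are positive, so H is positive definite: a local minimum.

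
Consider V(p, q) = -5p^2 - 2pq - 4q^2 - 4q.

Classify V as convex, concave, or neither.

concave

V is quadratic, so its Hessian is the constant matrix H = [[-10, -2], [-2, -8]].
det(H) = 76, tr(H) = -18.
det(H) > 0 and tr(H) < 0, so H is negative definite everywhere: concave.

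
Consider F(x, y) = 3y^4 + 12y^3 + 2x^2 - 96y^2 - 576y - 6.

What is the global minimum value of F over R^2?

F(x,y) separates as P(x) + Q(y) − 6, so its minimum is min P + min Q − 6.
P'(x) = 4x vanishes at x ∈ {0}; Q'(y) = 12(y - 4)(y + 3)(y + 4) vanishes at y ∈ {-4, -3, 4}.
Local minima of P (where P''>0): P(0)=0. Local minima of Q: Q(-4)=768, Q(4)=-2304.
So the global minimum of F is P(0) + Q(4) − 6 = 0 − 2304 − 6 = -2310, attained at (0, 4).

-2310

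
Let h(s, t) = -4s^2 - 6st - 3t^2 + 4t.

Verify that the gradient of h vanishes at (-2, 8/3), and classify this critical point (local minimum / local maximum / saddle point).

local maximum

∇h = (-8s - 6t, -6s - 6t + 4); substituting (-2, 8/3) gives ∇h = (0, 0), so (-2, 8/3) is indeed a critical point.
The Hessian of h is constant: H = [[-8, -6], [-6, -6]].
det(H) = (-8)·(-6) − (-6)² = 12.
det(H) > 0 and tr(H) = -14 < 0, so H is negative definite and the point is a local maximum.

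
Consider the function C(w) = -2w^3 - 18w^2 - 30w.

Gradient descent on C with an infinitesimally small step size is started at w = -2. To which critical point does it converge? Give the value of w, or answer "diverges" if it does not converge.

-5

C'(w) = -6(w + 1)(w + 5), so C'(-2) = 18.
Gradient descent moves in the -C' direction, i.e. w is decreasing.
The nearest critical point in that direction is w = -5, where C'' = 24 > 0 (a local minimum). The iterate converges there.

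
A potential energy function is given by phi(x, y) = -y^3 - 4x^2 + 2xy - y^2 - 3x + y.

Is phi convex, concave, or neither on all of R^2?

neither

The term -y^3 is cubic, so the Hessian is not constant.
∂²phi/∂y² = -6y - 2, which takes both signs as y varies (negative for sufficiently large y). A diagonal entry of the Hessian changing sign means the Hessian is neither positive- nor negative-semidefinite on all of R^2.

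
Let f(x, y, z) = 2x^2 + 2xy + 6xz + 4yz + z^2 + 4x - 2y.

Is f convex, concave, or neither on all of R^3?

f is quadratic, so its Hessian is the constant matrix H = [[4, 2, 6], [2, 0, 4], [6, 4, 2]].
Leading principal minors: 4, -4, 24.
Neither pattern holds ⇒ H is indefinite ⇒ neither convex nor concave.

neither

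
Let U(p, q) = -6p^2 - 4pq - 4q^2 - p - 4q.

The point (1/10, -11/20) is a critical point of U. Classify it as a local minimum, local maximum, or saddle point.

local maximum

The Hessian of U is constant: H = [[-12, -4], [-4, -8]].
det(H) = (-12)·(-8) − (-4)² = 80.
det(H) > 0 and tr(H) = -20 < 0, so H is negative definite and the point is a local maximum.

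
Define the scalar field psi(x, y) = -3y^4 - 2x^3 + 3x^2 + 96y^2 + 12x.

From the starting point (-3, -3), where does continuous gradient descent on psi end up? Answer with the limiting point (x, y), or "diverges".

(-1, 0)

psi is separable, so gradient descent decouples: x follows -∂psi/∂x, y follows -∂psi/∂y.
∂psi/∂x = -6(x - 2)(x + 1); at x=-3 this is -60, so x increases.
∂psi/∂y = -12y(y - 4)(y + 4); at y=-3 this is -252, so y increases.
x converges to its nearest critical value -1 (a local min of the x-part); y converges to 0. The iterate converges to (-1, 0).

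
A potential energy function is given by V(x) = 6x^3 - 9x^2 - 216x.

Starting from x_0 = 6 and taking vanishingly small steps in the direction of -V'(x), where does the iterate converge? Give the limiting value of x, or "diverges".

4

V'(x) = 18(x - 4)(x + 3), so V'(6) = 324.
Gradient descent moves in the -V' direction, i.e. x is decreasing.
The nearest critical point in that direction is x = 4, where V'' = 126 > 0 (a local minimum). The iterate converges there.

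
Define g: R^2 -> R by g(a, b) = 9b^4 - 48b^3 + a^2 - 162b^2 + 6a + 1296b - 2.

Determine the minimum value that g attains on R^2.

g(a,b) separates as P(a) + Q(b) − 2, so its minimum is min P + min Q − 2.
P'(a) = 2a + 6 vanishes at a ∈ {-3}; Q'(b) = 36(b - 4)(b - 3)(b + 3) vanishes at b ∈ {-3, 3, 4}.
Local minima of P (where P''>0): P(-3)=-9. Local minima of Q: Q(-3)=-3321, Q(4)=1824.
So the global minimum of g is P(-3) + Q(-3) − 2 = -9 − 3321 − 2 = -3332, attained at (-3, -3).

-3332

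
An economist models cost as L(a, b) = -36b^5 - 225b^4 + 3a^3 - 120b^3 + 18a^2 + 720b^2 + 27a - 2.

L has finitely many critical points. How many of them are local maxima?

L separates as a function of a plus a function of b, so ∇L=0 decouples.
∂L/∂a = 9(a + 1)(a + 3) = 0 at a ∈ {-3, -1}; ∂L/∂b = -180b(b - 1)(b + 2)(b + 4) = 0 at b ∈ {-4, -2, 0, 1}.
The Hessian is diagonal: diag(L_aa, L_bb). Second derivatives: L_aa(-3)=-18, L_aa(-1)=18; L_bb(-4)=7200, L_bb(-2)=-2160, L_bb(0)=1440, L_bb(1)=-2700.
Local maxima occur where both diagonal entries negative: (-3, -2), (-3, 1). Count: 2.

2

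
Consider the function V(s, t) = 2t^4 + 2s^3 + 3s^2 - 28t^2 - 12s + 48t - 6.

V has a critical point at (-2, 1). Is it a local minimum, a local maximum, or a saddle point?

The mixed partial ∂²V/∂s∂t is 0, so the Hessian at any point is diag(V_ss, V_tt) = diag(6(2s + 1), 8(3t^2 - 7)).
At (-2, 1): H = diag(-18, -32).
Both eigenvalues are negative, so H is negative definite: a local maximum.

local maximum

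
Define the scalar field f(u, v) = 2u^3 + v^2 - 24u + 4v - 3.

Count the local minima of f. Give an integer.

1

f separates as a function of u plus a function of v, so ∇f=0 decouples.
∂f/∂u = 6(u - 2)(u + 2) = 0 at u ∈ {-2, 2}; ∂f/∂v = 2(v + 2) = 0 at v ∈ {-2}.
The Hessian is diagonal: diag(f_uu, f_vv). Second derivatives: f_uu(-2)=-24, f_uu(2)=24; f_vv(-2)=2.
Local minima occur where both diagonal entries positive: (2, -2). Count: 1.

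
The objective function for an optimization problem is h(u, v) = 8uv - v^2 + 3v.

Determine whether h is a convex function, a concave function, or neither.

neither

h is quadratic, so its Hessian is the constant matrix H = [[0, 8], [8, -2]].
det(H) = -64, tr(H) = -2.
det(H) < 0, so H is indefinite: neither convex nor concave.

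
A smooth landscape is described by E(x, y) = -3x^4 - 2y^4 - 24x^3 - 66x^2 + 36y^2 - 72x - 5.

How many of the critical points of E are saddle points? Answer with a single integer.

4

E separates as a function of x plus a function of y, so ∇E=0 decouples.
∂E/∂x = -12(x + 1)(x + 2)(x + 3) = 0 at x ∈ {-3, -2, -1}; ∂E/∂y = -8y(y - 3)(y + 3) = 0 at y ∈ {-3, 0, 3}.
The Hessian is diagonal: diag(E_xx, E_yy). Second derivatives: E_xx(-3)=-24, E_xx(-2)=12, E_xx(-1)=-24; E_yy(-3)=-144, E_yy(0)=72, E_yy(3)=-144.
Saddle points occur where the two diagonal entries have opposite signs: (-3, 0), (-2, -3), (-2, 3), (-1, 0). Count: 4.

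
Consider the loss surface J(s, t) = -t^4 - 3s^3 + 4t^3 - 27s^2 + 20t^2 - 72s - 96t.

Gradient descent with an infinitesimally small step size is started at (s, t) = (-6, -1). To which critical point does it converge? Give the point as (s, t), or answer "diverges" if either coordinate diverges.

J is separable, so gradient descent decouples: s follows -∂J/∂s, t follows -∂J/∂t.
∂J/∂s = -9(s + 2)(s + 4); at s=-6 this is -72, so s increases.
∂J/∂t = -4(t - 4)(t - 2)(t + 3); at t=-1 this is -120, so t increases.
s converges to its nearest critical value -4 (a local min of the s-part); t converges to 2. The iterate converges to (-4, 2).

(-4, 2)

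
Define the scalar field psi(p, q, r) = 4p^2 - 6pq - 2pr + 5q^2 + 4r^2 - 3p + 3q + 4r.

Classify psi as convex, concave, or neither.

convex

psi is quadratic, so its Hessian is the constant matrix H = [[8, -6, -2], [-6, 10, 0], [-2, 0, 8]].
Leading principal minors: 8, 44, 312.
All positive ⇒ H ≻ 0 ⇒ convex.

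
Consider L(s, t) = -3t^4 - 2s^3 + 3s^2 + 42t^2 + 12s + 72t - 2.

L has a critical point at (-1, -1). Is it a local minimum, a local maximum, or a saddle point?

The mixed partial ∂²L/∂s∂t is 0, so the Hessian at any point is diag(L_ss, L_tt) = diag(6(-2s + 1), 12(-3t^2 + 7)).
At (-1, -1): H = diag(18, 48).
Both eigenvalues are positive, so H is positive definite: a local minimum.

local minimum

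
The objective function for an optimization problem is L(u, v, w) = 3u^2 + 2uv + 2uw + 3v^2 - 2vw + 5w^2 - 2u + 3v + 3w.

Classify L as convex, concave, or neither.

convex

L is quadratic, so its Hessian is the constant matrix H = [[6, 2, 2], [2, 6, -2], [2, -2, 10]].
Leading principal minors: 6, 32, 256.
All positive ⇒ H ≻ 0 ⇒ convex.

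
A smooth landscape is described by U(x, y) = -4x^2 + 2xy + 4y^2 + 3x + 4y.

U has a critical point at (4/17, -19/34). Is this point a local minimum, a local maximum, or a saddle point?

The Hessian of U is constant: H = [[-8, 2], [2, 8]].
det(H) = (-8)·8 − 2² = -68.
Since det(H) < 0, H is indefinite and the critical point is a saddle point.

saddle point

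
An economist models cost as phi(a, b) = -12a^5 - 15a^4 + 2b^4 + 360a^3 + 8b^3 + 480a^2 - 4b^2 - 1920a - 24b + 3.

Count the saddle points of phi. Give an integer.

6

phi separates as a function of a plus a function of b, so ∇phi=0 decouples.
∂phi/∂a = -60(a - 4)(a - 1)(a + 2)(a + 4) = 0 at a ∈ {-4, -2, 1, 4}; ∂phi/∂b = 8(b - 1)(b + 1)(b + 3) = 0 at b ∈ {-3, -1, 1}.
The Hessian is diagonal: diag(phi_aa, phi_bb). Second derivatives: phi_aa(-4)=4800, phi_aa(-2)=-2160, phi_aa(1)=2700, phi_aa(4)=-8640; phi_bb(-3)=64, phi_bb(-1)=-32, phi_bb(1)=64.
Saddle points occur where the two diagonal entries have opposite signs: (-4, -1), (-2, -3), (-2, 1), (1, -1), (4, -3), (4, 1). Count: 6.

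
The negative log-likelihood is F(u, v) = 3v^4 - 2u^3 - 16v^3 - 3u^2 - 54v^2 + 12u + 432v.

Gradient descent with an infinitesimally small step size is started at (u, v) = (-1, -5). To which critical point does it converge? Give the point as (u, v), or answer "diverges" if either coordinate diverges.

(-2, -3)

F is separable, so gradient descent decouples: u follows -∂F/∂u, v follows -∂F/∂v.
∂F/∂u = -6(u - 1)(u + 2); at u=-1 this is 12, so u decreases.
∂F/∂v = 12(v - 4)(v - 3)(v + 3); at v=-5 this is -1728, so v increases.
u converges to its nearest critical value -2 (a local min of the u-part); v converges to -3. The iterate converges to (-2, -3).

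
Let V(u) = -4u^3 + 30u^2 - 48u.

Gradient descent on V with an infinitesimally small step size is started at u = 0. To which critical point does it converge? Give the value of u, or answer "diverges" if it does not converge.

V'(u) = -12(u - 4)(u - 1), so V'(0) = -48.
Gradient descent moves in the -V' direction, i.e. u is increasing.
The nearest critical point in that direction is u = 1, where V'' = 36 > 0 (a local minimum). The iterate converges there.

1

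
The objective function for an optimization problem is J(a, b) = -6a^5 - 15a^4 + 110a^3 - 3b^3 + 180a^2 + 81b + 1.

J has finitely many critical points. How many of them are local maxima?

J separates as a function of a plus a function of b, so ∇J=0 decouples.
∂J/∂a = -30a(a - 3)(a + 1)(a + 4) = 0 at a ∈ {-4, -1, 0, 3}; ∂J/∂b = -9(b - 3)(b + 3) = 0 at b ∈ {-3, 3}.
The Hessian is diagonal: diag(J_aa, J_bb). Second derivatives: J_aa(-4)=2520, J_aa(-1)=-360, J_aa(0)=360, J_aa(3)=-2520; J_bb(-3)=54, J_bb(3)=-54.
Local maxima occur where both diagonal entries negative: (-1, 3), (3, 3). Count: 2.

2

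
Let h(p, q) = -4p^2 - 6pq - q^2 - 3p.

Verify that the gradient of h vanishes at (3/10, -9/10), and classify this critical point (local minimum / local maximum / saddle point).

saddle point

∇h = (-8p - 6q - 3, -6p - 2q); substituting (3/10, -9/10) gives ∇h = (0, 0), so (3/10, -9/10) is indeed a critical point.
The Hessian of h is constant: H = [[-8, -6], [-6, -2]].
det(H) = (-8)·(-2) − (-6)² = -20.
Since det(H) < 0, H is indefinite and the critical point is a saddle point.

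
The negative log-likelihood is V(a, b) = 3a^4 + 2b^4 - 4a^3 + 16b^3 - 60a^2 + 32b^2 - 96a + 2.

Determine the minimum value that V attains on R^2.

V(a,b) separates as P(a) + Q(b) + 2, so its minimum is min P + min Q + 2.
P'(a) = 12(a - 4)(a + 1)(a + 2) vanishes at a ∈ {-2, -1, 4}; Q'(b) = 8b(b + 2)(b + 4) vanishes at b ∈ {-4, -2, 0}.
Local minima of P (where P''>0): P(-2)=32, P(4)=-832. Local minima of Q: Q(-4)=0, Q(0)=0.
So the global minimum of V is P(4) + Q(-4) + 2 = -832 + 0 + 2 = -830, attained at (4, -4).

-830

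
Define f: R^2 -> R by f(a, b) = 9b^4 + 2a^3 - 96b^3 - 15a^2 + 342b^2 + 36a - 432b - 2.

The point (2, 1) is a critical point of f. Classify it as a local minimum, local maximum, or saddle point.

saddle point

The mixed partial ∂²f/∂a∂b is 0, so the Hessian at any point is diag(f_aa, f_bb) = diag(6(2a - 5), 36(3b^2 - 16b + 19)).
At (2, 1): H = diag(-6, 216).
The eigenvalues have opposite signs, so H is indefinite: a saddle point.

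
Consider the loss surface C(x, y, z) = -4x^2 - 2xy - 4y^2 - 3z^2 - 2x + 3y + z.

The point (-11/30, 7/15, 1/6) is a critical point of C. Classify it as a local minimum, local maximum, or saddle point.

local maximum

The Hessian is constant: H = [[-8, -2, 0], [-2, -8, 0], [0, 0, -6]].
Leading principal minors: Δ₁ = -8, Δ₂ = 60, Δ₃ = -360.
The minors alternate sign starting negative (−, +, −), so H is negative definite: a local maximum.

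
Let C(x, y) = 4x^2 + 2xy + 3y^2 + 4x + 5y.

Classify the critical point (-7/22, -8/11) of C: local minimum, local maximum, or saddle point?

The Hessian of C is constant: H = [[8, 2], [2, 6]].
det(H) = 8·6 − 2² = 44.
det(H) > 0 and tr(H) = 14 > 0, so H is positive definite and the point is a local minimum.

local minimum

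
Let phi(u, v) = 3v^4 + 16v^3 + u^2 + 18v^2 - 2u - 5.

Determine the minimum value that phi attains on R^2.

-33

phi(u,v) separates as P(u) + Q(v) − 5, so its minimum is min P + min Q − 5.
P'(u) = 2u - 2 vanishes at u ∈ {1}; Q'(v) = 12v(v + 1)(v + 3) vanishes at v ∈ {-3, -1, 0}.
Local minima of P (where P''>0): P(1)=-1. Local minima of Q: Q(-3)=-27, Q(0)=0.
So the global minimum of phi is P(1) + Q(-3) − 5 = -1 − 27 − 5 = -33, attained at (1, -3).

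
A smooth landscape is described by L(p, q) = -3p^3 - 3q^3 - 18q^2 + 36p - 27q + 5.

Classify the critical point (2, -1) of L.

The mixed partial ∂²L/∂p∂q is 0, so the Hessian at any point is diag(L_pp, L_qq) = diag(-18p, -18(q + 2)).
At (2, -1): H = diag(-36, -18).
Both eigenvalues are negative, so H is negative definite: a local maximum.

local maximum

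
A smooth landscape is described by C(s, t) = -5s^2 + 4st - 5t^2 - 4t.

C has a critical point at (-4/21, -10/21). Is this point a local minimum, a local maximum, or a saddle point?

local maximum

The Hessian of C is constant: H = [[-10, 4], [4, -10]].
det(H) = (-10)·(-10) − 4² = 84.
det(H) > 0 and tr(H) = -20 < 0, so H is negative definite and the point is a local maximum.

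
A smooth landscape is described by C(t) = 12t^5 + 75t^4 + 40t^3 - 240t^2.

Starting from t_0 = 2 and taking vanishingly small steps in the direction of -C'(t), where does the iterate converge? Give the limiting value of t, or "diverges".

C'(t) = 60t(t - 1)(t + 2)(t + 4), so C'(2) = 2880.
Gradient descent moves in the -C' direction, i.e. t is decreasing.
The nearest critical point in that direction is t = 1, where C'' = 900 > 0 (a local minimum). The iterate converges there.

1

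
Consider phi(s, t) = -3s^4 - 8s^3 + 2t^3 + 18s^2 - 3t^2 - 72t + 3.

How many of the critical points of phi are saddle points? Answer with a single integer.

3

phi separates as a function of s plus a function of t, so ∇phi=0 decouples.
∂phi/∂s = -12s(s - 1)(s + 3) = 0 at s ∈ {-3, 0, 1}; ∂phi/∂t = 6(t - 4)(t + 3) = 0 at t ∈ {-3, 4}.
The Hessian is diagonal: diag(phi_ss, phi_tt). Second derivatives: phi_ss(-3)=-144, phi_ss(0)=36, phi_ss(1)=-48; phi_tt(-3)=-42, phi_tt(4)=42.
Saddle points occur where the two diagonal entries have opposite signs: (-3, 4), (0, -3), (1, 4). Count: 3.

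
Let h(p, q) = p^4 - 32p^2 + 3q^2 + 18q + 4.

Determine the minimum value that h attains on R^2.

h(p,q) separates as A(p) + B(q) + 4, so its minimum is min A + min B + 4.
A'(p) = 4p(p - 4)(p + 4) vanishes at p ∈ {-4, 0, 4}; B'(q) = 6q + 18 vanishes at q ∈ {-3}.
Local minima of A (where A''>0): A(-4)=-256, A(4)=-256. Local minima of B: B(-3)=-27.
So the global minimum of h is A(-4) + B(-3) + 4 = -256 − 27 + 4 = -279, attained at (-4, -3).

-279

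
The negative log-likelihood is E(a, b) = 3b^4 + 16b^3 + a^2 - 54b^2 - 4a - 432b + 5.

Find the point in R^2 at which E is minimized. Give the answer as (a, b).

(2, 3)

E(a,b) separates as P(a) + Q(b) + 5, so its minimum is min P + min Q + 5.
P'(a) = 2a - 4 vanishes at a ∈ {2}; Q'(b) = 12(b - 3)(b + 3)(b + 4) vanishes at b ∈ {-4, -3, 3}.
Local minima of P (where P''>0): P(2)=-4. Local minima of Q: Q(-4)=608, Q(3)=-1107.
So the global minimum of E is P(2) + Q(3) + 5 = -4 − 1107 + 5 = -1106, attained at (2, 3).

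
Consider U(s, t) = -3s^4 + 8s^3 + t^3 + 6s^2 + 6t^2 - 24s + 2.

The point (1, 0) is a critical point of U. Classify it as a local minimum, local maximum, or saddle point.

The mixed partial ∂²U/∂s∂t is 0, so the Hessian at any point is diag(U_ss, U_tt) = diag(12(-3s^2 + 4s + 1), 6(t + 2)).
At (1, 0): H = diag(24, 12).
Both eigenvalues are positive, so H is positive definite: a local minimum.

local minimum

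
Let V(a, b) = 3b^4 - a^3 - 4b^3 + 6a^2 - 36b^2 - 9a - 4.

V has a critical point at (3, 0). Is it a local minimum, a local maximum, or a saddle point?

local maximum

The mixed partial ∂²V/∂a∂b is 0, so the Hessian at any point is diag(V_aa, V_bb) = diag(6(-a + 2), 12(3b^2 - 2b - 6)).
At (3, 0): H = diag(-6, -72).
Both eigenvalues are negative, so H is negative definite: a local maximum.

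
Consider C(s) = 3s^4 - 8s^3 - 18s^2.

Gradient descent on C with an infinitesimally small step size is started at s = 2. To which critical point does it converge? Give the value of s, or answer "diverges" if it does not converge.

C'(s) = 12s(s - 3)(s + 1), so C'(2) = -72.
Gradient descent moves in the -C' direction, i.e. s is increasing.
The nearest critical point in that direction is s = 3, where C'' = 144 > 0 (a local minimum). The iterate converges there.

3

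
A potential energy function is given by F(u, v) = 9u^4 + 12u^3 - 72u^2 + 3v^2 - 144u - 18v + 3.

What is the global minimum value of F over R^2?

-360

F(u,v) separates as P(u) + Q(v) + 3, so its minimum is min P + min Q + 3.
P'(u) = 36(u - 2)(u + 1)(u + 2) vanishes at u ∈ {-2, -1, 2}; Q'(v) = 6v - 18 vanishes at v ∈ {3}.
Local minima of P (where P''>0): P(-2)=48, P(2)=-336. Local minima of Q: Q(3)=-27.
So the global minimum of F is P(2) + Q(3) + 3 = -336 − 27 + 3 = -360, attained at (2, 3).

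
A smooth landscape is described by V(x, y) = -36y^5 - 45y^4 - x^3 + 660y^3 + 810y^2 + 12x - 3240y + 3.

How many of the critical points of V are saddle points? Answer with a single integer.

V separates as a function of x plus a function of y, so ∇V=0 decouples.
∂V/∂x = -3(x - 2)(x + 2) = 0 at x ∈ {-2, 2}; ∂V/∂y = -180(y - 3)(y - 1)(y + 2)(y + 3) = 0 at y ∈ {-3, -2, 1, 3}.
The Hessian is diagonal: diag(V_xx, V_yy). Second derivatives: V_xx(-2)=12, V_xx(2)=-12; V_yy(-3)=4320, V_yy(-2)=-2700, V_yy(1)=4320, V_yy(3)=-10800.
Saddle points occur where the two diagonal entries have opposite signs: (-2, -2), (-2, 3), (2, -3), (2, 1). Count: 4.

4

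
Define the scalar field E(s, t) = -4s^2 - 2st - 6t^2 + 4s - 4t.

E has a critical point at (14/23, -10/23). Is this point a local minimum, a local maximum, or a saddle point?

The Hessian of E is constant: H = [[-8, -2], [-2, -12]].
det(H) = (-8)·(-12) − (-2)² = 92.
det(H) > 0 and tr(H) = -20 < 0, so H is negative definite and the point is a local maximum.

local maximum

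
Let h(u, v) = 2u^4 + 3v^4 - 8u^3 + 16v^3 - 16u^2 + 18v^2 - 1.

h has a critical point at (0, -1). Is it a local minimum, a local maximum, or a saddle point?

local maximum

The mixed partial ∂²h/∂u∂v is 0, so the Hessian at any point is diag(h_uu, h_vv) = diag(8(3u^2 - 6u - 4), 12(3v^2 + 8v + 3)).
At (0, -1): H = diag(-32, -24).
Both eigenvalues are negative, so H is negative definite: a local maximum.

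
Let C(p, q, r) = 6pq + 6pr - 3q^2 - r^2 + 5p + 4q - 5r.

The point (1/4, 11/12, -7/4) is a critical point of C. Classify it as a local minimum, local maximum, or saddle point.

The Hessian is constant: H = [[0, 6, 6], [6, -6, 0], [6, 0, -2]].
Leading principal minors: Δ₁ = 0, Δ₂ = -36, Δ₃ = 288.
The minors fit neither the all-positive nor the alternating-sign pattern, so H is indefinite: a saddle point.

saddle point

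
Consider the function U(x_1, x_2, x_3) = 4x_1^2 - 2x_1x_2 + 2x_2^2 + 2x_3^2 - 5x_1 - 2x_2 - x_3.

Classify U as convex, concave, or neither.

convex

U is quadratic, so its Hessian is the constant matrix H = [[8, -2, 0], [-2, 4, 0], [0, 0, 4]].
Leading principal minors: 8, 28, 112.
All positive ⇒ H ≻ 0 ⇒ convex.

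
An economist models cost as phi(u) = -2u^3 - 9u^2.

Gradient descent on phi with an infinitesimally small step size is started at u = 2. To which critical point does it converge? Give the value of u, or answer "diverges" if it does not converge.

diverges

phi'(u) = -6u(u + 3), so phi'(2) = -60.
Gradient descent moves in the -phi' direction, i.e. u is increasing.
There is no critical point above u=2, and phi' keeps the same sign, so the iterate runs off to +∞.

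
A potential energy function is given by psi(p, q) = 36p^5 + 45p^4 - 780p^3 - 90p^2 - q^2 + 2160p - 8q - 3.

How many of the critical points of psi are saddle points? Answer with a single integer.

2

psi separates as a function of p plus a function of q, so ∇psi=0 decouples.
∂psi/∂p = 180(p - 3)(p - 1)(p + 1)(p + 4) = 0 at p ∈ {-4, -1, 1, 3}; ∂psi/∂q = -2(q + 4) = 0 at q ∈ {-4}.
The Hessian is diagonal: diag(psi_pp, psi_qq). Second derivatives: psi_pp(-4)=-18900, psi_pp(-1)=4320, psi_pp(1)=-3600, psi_pp(3)=10080; psi_qq(-4)=-2.
Saddle points occur where the two diagonal entries have opposite signs: (-1, -4), (3, -4). Count: 2.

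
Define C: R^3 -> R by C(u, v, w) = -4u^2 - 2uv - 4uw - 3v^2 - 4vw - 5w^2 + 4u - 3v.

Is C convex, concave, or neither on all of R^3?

concave

C is quadratic, so its Hessian is the constant matrix H = [[-8, -2, -4], [-2, -6, -4], [-4, -4, -10]].
Leading principal minors: -8, 44, -280.
Signs alternate −, +, − ⇒ H ≺ 0 ⇒ concave.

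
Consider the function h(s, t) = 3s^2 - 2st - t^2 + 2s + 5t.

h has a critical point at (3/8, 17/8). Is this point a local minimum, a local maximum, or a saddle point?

The Hessian of h is constant: H = [[6, -2], [-2, -2]].
det(H) = 6·(-2) − (-2)² = -16.
Since det(H) < 0, H is indefinite and the critical point is a saddle point.

saddle point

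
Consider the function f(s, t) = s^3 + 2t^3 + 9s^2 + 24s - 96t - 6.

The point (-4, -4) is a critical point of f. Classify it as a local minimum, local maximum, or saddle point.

The mixed partial ∂²f/∂s∂t is 0, so the Hessian at any point is diag(f_ss, f_tt) = diag(6(s + 3), 12t).
At (-4, -4): H = diag(-6, -48).
Both eigenvalues are negative, so H is negative definite: a local maximum.

local maximum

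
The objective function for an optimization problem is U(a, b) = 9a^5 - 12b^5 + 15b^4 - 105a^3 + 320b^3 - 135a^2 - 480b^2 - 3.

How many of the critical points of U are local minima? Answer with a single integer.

U separates as a function of a plus a function of b, so ∇U=0 decouples.
∂U/∂a = 45a(a - 3)(a + 1)(a + 2) = 0 at a ∈ {-2, -1, 0, 3}; ∂U/∂b = -60b(b - 4)(b - 1)(b + 4) = 0 at b ∈ {-4, 0, 1, 4}.
The Hessian is diagonal: diag(U_aa, U_bb). Second derivatives: U_aa(-2)=-450, U_aa(-1)=180, U_aa(0)=-270, U_aa(3)=2700; U_bb(-4)=9600, U_bb(0)=-960, U_bb(1)=900, U_bb(4)=-5760.
Local minima occur where both diagonal entries positive: (-1, -4), (-1, 1), (3, -4), (3, 1). Count: 4.

4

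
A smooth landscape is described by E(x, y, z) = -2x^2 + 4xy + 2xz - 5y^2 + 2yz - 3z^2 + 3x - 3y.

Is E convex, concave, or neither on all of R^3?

E is quadratic, so its Hessian is the constant matrix H = [[-4, 4, 2], [4, -10, 2], [2, 2, -6]].
Leading principal minors: -4, 24, -56.
Signs alternate −, +, − ⇒ H ≺ 0 ⇒ concave.

concave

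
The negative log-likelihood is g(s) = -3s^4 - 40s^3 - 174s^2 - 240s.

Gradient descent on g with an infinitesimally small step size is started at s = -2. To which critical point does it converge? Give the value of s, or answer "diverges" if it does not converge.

g'(s) = -12(s + 1)(s + 4)(s + 5), so g'(-2) = 72.
Gradient descent moves in the -g' direction, i.e. s is decreasing.
The nearest critical point in that direction is s = -4, where g'' = 36 > 0 (a local minimum). The iterate converges there.

-4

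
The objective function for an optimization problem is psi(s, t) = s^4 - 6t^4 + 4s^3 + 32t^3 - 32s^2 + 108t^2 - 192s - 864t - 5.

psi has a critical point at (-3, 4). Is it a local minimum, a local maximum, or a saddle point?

The mixed partial ∂²psi/∂s∂t is 0, so the Hessian at any point is diag(psi_ss, psi_tt) = diag(4(3s^2 + 6s - 16), 24(-3t^2 + 8t + 9)).
At (-3, 4): H = diag(-28, -168).
Both eigenvalues are negative, so H is negative definite: a local maximum.

local maximum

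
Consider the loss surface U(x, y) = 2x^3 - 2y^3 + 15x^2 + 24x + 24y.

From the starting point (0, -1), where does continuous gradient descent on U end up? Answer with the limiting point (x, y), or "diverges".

(-1, -2)

U is separable, so gradient descent decouples: x follows -∂U/∂x, y follows -∂U/∂y.
∂U/∂x = 6(x + 1)(x + 4); at x=0 this is 24, so x decreases.
∂U/∂y = -6(y - 2)(y + 2); at y=-1 this is 18, so y decreases.
x converges to its nearest critical value -1 (a local min of the x-part); y converges to -2. The iterate converges to (-1, -2).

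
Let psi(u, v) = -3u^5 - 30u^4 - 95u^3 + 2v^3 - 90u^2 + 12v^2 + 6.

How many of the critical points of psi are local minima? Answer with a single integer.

2

psi separates as a function of u plus a function of v, so ∇psi=0 decouples.
∂psi/∂u = -15u(u + 1)(u + 3)(u + 4) = 0 at u ∈ {-4, -3, -1, 0}; ∂psi/∂v = 6v(v + 4) = 0 at v ∈ {-4, 0}.
The Hessian is diagonal: diag(psi_uu, psi_vv). Second derivatives: psi_uu(-4)=180, psi_uu(-3)=-90, psi_uu(-1)=90, psi_uu(0)=-180; psi_vv(-4)=-24, psi_vv(0)=24.
Local minima occur where both diagonal entries positive: (-4, 0), (-1, 0). Count: 2.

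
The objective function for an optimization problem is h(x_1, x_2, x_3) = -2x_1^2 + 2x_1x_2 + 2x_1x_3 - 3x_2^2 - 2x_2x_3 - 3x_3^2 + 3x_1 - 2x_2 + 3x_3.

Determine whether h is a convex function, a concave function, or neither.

h is quadratic, so its Hessian is the constant matrix H = [[-4, 2, 2], [2, -6, -2], [2, -2, -6]].
Leading principal minors: -4, 20, -96.
Signs alternate −, +, − ⇒ H ≺ 0 ⇒ concave.

concave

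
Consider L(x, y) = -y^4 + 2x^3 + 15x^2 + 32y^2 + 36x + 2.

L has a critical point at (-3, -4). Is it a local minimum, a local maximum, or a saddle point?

local maximum

The mixed partial ∂²L/∂x∂y is 0, so the Hessian at any point is diag(L_xx, L_yy) = diag(6(2x + 5), 4(-3y^2 + 16)).
At (-3, -4): H = diag(-6, -128).
Both eigenvalues are negative, so H is negative definite: a local maximum.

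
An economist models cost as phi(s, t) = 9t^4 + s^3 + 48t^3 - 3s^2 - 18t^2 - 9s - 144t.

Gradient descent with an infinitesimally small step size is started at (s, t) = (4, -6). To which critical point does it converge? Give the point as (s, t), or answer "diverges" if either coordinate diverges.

(3, -4)

phi is separable, so gradient descent decouples: s follows -∂phi/∂s, t follows -∂phi/∂t.
∂phi/∂s = 3(s - 3)(s + 1); at s=4 this is 15, so s decreases.
∂phi/∂t = 36(t - 1)(t + 1)(t + 4); at t=-6 this is -2520, so t increases.
s converges to its nearest critical value 3 (a local min of the s-part); t converges to -4. The iterate converges to (3, -4).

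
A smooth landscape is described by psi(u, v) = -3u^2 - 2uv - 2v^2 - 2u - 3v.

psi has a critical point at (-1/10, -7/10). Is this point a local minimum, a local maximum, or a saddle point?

local maximum

The Hessian of psi is constant: H = [[-6, -2], [-2, -4]].
det(H) = (-6)·(-4) − (-2)² = 20.
det(H) > 0 and tr(H) = -10 < 0, so H is negative definite and the point is a local maximum.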